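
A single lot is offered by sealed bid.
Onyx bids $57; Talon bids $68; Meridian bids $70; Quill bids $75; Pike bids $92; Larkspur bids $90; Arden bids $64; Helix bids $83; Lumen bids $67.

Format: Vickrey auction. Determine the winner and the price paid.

Rule: the highest bidder wins and pays the second-highest bid.
Sorting bids: 92 (Pike) > 90 (Larkspur) > 83 (Helix) > 75 (Quill) > 70 (Meridian) > 68 (Talon) > …
Second-price: Pike pays Larkspur's bid of $90.

Pike pays $90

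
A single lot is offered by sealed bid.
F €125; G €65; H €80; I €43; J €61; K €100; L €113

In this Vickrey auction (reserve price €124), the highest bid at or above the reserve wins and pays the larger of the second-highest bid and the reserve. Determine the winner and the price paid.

Sorting bids: 125 (F) > 113 (L) > 100 (K) > 80 (H) > 65 (G) > 61 (J) > …
Highest eligible bid: F at €125.
Second-highest bid €113 is below the reserve €124, so the reserve binds → payment €124.

F pays €124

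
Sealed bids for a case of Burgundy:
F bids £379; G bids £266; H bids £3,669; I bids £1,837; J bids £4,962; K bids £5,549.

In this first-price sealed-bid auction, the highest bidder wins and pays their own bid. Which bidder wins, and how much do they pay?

Bids in order: 5,549 (K) > 4,962 (J) > 3,669 (H) > 1,837 (I) > 379 (F) > 266 (G)
First-price: K pays what they bid, £5,549.

K pays £5,549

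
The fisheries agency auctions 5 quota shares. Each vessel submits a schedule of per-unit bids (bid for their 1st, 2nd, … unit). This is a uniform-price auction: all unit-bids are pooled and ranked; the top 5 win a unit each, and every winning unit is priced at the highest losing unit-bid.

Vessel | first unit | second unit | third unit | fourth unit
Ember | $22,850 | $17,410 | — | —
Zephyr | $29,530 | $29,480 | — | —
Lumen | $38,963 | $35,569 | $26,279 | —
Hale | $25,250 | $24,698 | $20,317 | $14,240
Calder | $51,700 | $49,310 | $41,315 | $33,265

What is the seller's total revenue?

Total revenue: $166,325

Merging the schedules and taking the best 5: 51,700 (Calder-1), 49,310 (Calder-2), 41,315 (Calder-3), 38,963 (Lumen-1), 35,569 (Lumen-2)
Highest rejected unit-bid = $33,265.
Allocation: Calder 3, Lumen 2. Every unit priced at $33,265.
Revenue = 5 × 33,265 = $166,325.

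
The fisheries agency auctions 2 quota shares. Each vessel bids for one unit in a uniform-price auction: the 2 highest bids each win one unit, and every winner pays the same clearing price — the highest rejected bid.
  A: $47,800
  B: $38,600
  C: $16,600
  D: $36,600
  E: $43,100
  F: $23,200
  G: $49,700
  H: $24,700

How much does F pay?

Sorting: 49,700 (G), 47,800 (A), 43,100 (E), 38,600 (B), …
The 2 highest are G, A.
Highest unsuccessful bid: $43,100 → clearing price.
F does not win → pays $0.

F pays $0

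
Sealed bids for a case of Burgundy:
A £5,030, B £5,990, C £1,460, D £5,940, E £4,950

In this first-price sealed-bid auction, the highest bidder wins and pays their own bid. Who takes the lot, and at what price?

B pays £5,990

Bids in order: 5,990 (B) > 5,940 (D) > 5,030 (A) > 4,950 (E) > 1,460 (C)
B has the highest bid and pays exactly that: £5,990.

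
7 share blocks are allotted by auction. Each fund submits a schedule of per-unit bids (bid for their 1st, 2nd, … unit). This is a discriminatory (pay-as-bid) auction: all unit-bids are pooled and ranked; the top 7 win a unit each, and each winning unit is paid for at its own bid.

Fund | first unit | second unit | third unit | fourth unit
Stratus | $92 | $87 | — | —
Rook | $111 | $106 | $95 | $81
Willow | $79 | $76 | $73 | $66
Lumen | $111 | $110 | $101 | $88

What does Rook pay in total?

Pooled unit-bids ranked (top 7): 111 (Rook-1), 111 (Lumen-1), 110 (Lumen-2), 106 (Rook-2), 101 (Lumen-3), 95 (Rook-3), 92 (Stratus-1)
Next rejected bid: $88 (not a price — pay-as-bid).
Rook's winning unit-bids: 111 + 106 + 95 = $312.

Rook pays $312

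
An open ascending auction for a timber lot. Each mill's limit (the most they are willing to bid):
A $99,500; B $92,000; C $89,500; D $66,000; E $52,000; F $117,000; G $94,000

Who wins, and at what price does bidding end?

F wins at $99,500

Sorting limits: 117,000 (F) > 99,500 (A) > 94,000 (G) > 92,000 (B) > 89,500 (C) > 66,000 (D) > …
A is the last rival to drop out, at $99,500; F remains and wins at that price.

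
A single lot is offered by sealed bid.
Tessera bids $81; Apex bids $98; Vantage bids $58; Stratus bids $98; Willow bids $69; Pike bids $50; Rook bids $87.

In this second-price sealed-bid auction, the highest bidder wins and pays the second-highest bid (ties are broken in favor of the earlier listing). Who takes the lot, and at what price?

Bids ranked: 98 (Apex) > 98 (Stratus) > 87 (Rook) > 81 (Tessera) > 69 (Willow) > 58 (Vantage) > …
Tie at $98 → Apex wins by tie-break.
Apex wins with the highest bid; price is set by the runner-up at $98.

Apex pays $98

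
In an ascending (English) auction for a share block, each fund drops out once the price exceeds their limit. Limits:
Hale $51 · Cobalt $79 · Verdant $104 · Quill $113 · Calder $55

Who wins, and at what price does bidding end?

Limits ranked: 113 (Quill) > 104 (Verdant) > 79 (Cobalt) > 55 (Calder) > 51 (Hale)
Verdant is the last rival to drop out, at $104; Quill remains and wins at that price.

Quill wins at $104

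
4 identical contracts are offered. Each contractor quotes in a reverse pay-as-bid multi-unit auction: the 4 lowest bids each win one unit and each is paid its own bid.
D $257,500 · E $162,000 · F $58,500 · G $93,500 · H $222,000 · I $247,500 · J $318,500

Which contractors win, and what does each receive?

F $58,500, G $93,500, E $162,000, H $222,000

Ordering the bids: 58,500 (F), 93,500 (G), 162,000 (E), 222,000 (H), 247,500 (I), 257,500 (D), …
Lowest 4: F, G, E, H.
Each winner is paid its own bid: F $58,500, G $93,500, E $162,000, H $222,000.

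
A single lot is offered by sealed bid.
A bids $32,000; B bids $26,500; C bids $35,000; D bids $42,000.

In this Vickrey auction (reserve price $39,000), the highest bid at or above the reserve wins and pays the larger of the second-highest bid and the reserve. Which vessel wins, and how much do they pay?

Sorting bids: 42,000 (D) > 35,000 (C) > 32,000 (A) > 26,500 (B)
D has the top bid at or above the reserve ($42,000).
Second-highest bid $35,000 is below the reserve $39,000, so the reserve binds → payment $39,000.

D pays $39,000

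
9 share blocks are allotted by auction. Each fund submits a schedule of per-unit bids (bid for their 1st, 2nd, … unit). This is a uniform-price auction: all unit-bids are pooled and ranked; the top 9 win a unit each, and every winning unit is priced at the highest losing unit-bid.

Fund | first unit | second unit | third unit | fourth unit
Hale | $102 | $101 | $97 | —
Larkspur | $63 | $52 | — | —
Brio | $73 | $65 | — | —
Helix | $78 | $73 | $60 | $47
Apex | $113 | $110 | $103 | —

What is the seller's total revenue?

Pooled unit-bids ranked (top 9): 113 (Apex-1), 110 (Apex-2), 103 (Apex-3), 102 (Hale-1), 101 (Hale-2), 97 (Hale-3), 78 (Helix-1), 73 (Brio-1), 73 (Helix-2)
First bid not allocated: $65.
Allocation: Apex 3, Brio 1, Hale 3, Helix 2. Every unit priced at $65.
Revenue = 9 × 65 = $585.

Total revenue: $585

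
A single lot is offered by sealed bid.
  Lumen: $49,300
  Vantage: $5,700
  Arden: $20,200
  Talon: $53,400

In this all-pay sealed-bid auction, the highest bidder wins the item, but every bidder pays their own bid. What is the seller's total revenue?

Rule: the highest bidder wins the item, but every bidder pays their own bid.
Sorting bids: 53,400 (Talon) > 49,300 (Lumen) > 20,200 (Arden) > 5,700 (Vantage)
Every bidder forfeits their bid regardless of winning.
Revenue = 49,300 + 5,700 + 20,200 + 53,400 = $128,600.

Total revenue: $128,600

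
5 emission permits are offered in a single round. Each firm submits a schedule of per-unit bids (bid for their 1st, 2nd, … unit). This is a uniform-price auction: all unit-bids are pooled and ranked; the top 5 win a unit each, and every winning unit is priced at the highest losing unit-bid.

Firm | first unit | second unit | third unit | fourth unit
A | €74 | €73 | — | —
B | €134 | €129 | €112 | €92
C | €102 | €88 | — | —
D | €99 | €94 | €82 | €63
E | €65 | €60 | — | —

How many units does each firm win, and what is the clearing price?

B 3, C 1, D 1; clearing price €94

Pooled unit-bids ranked (top 5): 134 (B-1), 129 (B-2), 112 (B-3), 102 (C-1), 99 (D-1)
Highest rejected unit-bid = €94.
Allocation: B 3, C 1, D 1.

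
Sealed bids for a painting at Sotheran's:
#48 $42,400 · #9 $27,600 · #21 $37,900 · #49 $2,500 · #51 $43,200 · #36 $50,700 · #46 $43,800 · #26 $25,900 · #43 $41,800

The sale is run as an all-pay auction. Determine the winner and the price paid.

All-pay auction: the highest bidder wins the item, but every bidder pays their own bid.
Sorting bids: 50,700 (#36) > 43,800 (#46) > 43,200 (#51) > 42,400 (#48) > 41,800 (#43) > 37,900 (#21) > …
#36 wins with the top bid; all bids are sunk regardless.

#36 pays $50,700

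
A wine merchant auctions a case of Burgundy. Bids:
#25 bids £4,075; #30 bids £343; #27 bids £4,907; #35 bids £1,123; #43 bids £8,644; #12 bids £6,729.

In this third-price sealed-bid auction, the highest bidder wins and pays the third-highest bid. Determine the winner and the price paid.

Bids in order: 8,644 (#43) > 6,729 (#12) > 4,907 (#27) > 4,075 (#25) > 1,123 (#35) > 343 (#30)
#43 is highest; pays the third-highest bid, £4,907.

#43 pays £4,907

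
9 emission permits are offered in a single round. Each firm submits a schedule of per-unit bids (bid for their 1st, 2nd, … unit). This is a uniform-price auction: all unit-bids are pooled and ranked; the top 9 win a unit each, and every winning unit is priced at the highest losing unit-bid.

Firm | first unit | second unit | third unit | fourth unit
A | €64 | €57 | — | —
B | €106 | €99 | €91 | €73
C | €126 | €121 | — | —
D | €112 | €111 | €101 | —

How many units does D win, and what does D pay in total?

All unit-bids, highest first — top 9: 126 (C-1), 121 (C-2), 112 (D-1), 111 (D-2), 106 (B-1), 101 (D-3), 99 (B-2), 91 (B-3), 73 (B-4)
The (k+1)-th unit-bid is €64.
D wins 3 unit(s) at €64 each.

D: 3 units, pays €192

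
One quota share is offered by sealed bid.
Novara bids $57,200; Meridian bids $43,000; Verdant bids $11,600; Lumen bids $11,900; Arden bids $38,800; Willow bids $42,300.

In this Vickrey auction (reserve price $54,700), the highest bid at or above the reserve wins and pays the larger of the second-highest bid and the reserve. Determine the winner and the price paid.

Bids ranked: 57,200 (Novara) > 43,000 (Meridian) > 42,300 (Willow) > 38,800 (Arden) > 11,900 (Lumen) > 11,600 (Verdant)
Novara has the top bid at or above the reserve ($57,200).
max(second-highest $43,000, reserve $54,700) = $54,700.

Novara pays $54,700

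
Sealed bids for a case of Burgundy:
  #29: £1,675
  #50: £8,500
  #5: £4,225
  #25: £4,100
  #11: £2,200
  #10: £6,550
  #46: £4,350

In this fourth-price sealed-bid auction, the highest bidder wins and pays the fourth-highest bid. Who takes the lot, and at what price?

Bids in order: 8,500 (#50) > 6,550 (#10) > 4,350 (#46) > 4,225 (#5) > 4,100 (#25) > 2,200 (#11) > …
#50 is highest; pays the fourth-highest bid, £4,225.

#50 pays £4,225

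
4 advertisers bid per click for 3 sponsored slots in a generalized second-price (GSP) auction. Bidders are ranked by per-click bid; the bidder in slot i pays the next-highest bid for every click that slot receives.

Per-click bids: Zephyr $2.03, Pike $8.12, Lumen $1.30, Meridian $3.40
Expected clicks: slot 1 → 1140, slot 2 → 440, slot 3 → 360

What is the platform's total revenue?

Ranked by bid: $8.12 (Pike) > $3.40 (Meridian) > $2.03 (Zephyr) > $1.30 (Lumen)
Slot 1: Pike pays $3.40 × 1140 = $3876.00
Slot 2: Meridian pays $2.03 × 440 = $893.20
Slot 3: Zephyr pays $1.30 × 360 = $468.00
Total = $5237.20

Total revenue: $5237.20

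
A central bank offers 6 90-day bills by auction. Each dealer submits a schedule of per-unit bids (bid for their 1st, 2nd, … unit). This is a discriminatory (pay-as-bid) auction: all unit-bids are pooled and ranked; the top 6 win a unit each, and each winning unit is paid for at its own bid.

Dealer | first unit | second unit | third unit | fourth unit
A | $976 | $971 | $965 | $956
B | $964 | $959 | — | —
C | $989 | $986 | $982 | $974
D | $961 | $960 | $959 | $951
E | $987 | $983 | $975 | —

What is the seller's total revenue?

All unit-bids, highest first — top 6: 989 (C-1), 987 (E-1), 986 (C-2), 983 (E-2), 982 (C-3), 976 (A-1)
Next rejected bid: $975 (not a price — pay-as-bid).
Each winning unit pays its own bid.
Revenue = 989 + 987 + 986 + 983 + 982 + 976 = $5,903.

Total revenue: $5,903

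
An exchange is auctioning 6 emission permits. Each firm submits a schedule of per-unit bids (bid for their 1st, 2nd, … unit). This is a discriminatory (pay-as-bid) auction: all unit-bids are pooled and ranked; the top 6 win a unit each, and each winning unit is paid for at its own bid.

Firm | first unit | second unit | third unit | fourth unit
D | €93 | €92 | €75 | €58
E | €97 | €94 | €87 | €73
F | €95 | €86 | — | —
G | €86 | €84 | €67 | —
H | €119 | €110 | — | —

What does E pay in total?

E pays €191

Merging the schedules and taking the best 6: 119 (H-1), 110 (H-2), 97 (E-1), 95 (F-1), 94 (E-2), 93 (D-1)
Next rejected bid: €92 (not a price — pay-as-bid).
E's winning unit-bids: 97 + 94 = €191.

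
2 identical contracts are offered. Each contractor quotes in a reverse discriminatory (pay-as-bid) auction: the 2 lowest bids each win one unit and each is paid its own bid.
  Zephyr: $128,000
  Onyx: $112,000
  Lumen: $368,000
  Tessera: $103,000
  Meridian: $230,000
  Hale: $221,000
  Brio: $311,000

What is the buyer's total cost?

Sorting: 103,000 (Tessera), 112,000 (Onyx), 128,000 (Zephyr), 221,000 (Hale), …
Winners (2 units): Tessera, Onyx.
Total cost = 103,000 + 112,000 = $215,000.

Total cost: $215,000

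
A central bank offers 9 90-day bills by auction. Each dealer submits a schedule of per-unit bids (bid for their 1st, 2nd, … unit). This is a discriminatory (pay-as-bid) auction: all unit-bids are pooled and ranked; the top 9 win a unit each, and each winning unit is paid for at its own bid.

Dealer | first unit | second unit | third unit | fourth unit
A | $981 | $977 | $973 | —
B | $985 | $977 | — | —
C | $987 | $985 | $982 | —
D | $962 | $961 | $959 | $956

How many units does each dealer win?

Merging the schedules and taking the best 9: 987 (C-1), 985 (B-1), 985 (C-2), 982 (C-3), 981 (A-1), 977 (A-2), 977 (B-2), 973 (A-3), 962 (D-1)
Next rejected bid: $961 (not a price — pay-as-bid).
Allocation: A 3, B 2, C 3, D 1.

A 3, B 2, C 3, D 1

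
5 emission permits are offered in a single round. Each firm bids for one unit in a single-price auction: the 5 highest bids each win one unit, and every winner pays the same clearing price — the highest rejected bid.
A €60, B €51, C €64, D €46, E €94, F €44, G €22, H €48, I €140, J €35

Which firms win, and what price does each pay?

Bids ranked high→low: 140 (I), 94 (E), 64 (C), 60 (A), 51 (B), 48 (H), 46 (D), …
The 5 highest are I, E, C, A, B.
Highest unsuccessful bid: €48 → clearing price.

I, E, C, A, B; each pays €48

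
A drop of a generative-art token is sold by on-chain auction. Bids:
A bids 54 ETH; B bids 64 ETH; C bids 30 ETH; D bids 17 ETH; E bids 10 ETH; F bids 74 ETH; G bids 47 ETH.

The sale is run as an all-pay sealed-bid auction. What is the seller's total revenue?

Total revenue: 296 ETH

Sorting bids: 74 (F) > 64 (B) > 54 (A) > 47 (G) > 30 (C) > 17 (D) > …
F wins with the top bid; all bids are sunk regardless.
Every bidder forfeits their bid regardless of winning.
Revenue = 54 + 64 + 30 + 17 + 10 + 74 + 47 = 296 ETH.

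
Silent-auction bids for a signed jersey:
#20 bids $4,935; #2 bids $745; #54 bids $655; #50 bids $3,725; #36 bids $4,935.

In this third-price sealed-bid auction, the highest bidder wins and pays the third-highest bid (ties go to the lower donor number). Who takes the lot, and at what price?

#20 pays $3,725

Bids in order: 4,935 (#20) > 4,935 (#36) > 3,725 (#50) > 745 (#2) > 655 (#54)
Tie at $4,935 → #20 wins by tie-break.
#20 wins; payment is bid #3 in the ranking = $3,725.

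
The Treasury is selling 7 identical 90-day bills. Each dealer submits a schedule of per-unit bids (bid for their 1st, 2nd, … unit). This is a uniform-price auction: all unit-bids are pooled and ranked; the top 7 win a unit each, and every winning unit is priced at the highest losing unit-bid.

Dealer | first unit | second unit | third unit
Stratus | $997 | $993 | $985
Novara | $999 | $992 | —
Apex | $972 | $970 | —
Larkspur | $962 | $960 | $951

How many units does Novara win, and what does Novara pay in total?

Novara: 2 units, pays $1,924

All unit-bids, highest first — top 7: 999 (Novara-1), 997 (Stratus-1), 993 (Stratus-2), 992 (Novara-2), 985 (Stratus-3), 972 (Apex-1), 970 (Apex-2)
The (k+1)-th unit-bid is $962.
Novara wins 2 unit(s) at $962 each.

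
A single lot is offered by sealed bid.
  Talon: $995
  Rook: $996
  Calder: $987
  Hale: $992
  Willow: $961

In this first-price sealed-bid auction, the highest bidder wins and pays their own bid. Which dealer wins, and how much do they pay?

Bids in order: 996 (Rook) > 995 (Talon) > 992 (Hale) > 987 (Calder) > 961 (Willow)
Rook has the highest bid and pays exactly that: $996.

Rook pays $996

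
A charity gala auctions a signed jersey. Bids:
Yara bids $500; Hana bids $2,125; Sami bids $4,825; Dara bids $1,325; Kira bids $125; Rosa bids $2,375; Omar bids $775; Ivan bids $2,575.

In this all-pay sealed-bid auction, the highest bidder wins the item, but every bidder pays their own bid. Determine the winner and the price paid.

Bids ranked: 4,825 (Sami) > 2,575 (Ivan) > 2,375 (Rosa) > 2,125 (Hana) > 1,325 (Dara) > 775 (Omar) > …
Sami is highest and takes the item; every bidder forfeits their bid.

Sami pays $4,825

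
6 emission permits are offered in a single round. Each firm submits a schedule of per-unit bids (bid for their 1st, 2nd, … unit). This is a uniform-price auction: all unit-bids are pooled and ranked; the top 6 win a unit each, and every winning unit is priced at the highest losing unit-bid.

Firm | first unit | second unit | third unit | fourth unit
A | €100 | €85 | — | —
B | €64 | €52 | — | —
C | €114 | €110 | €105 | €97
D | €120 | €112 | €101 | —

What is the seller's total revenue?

All unit-bids, highest first — top 6: 120 (D-1), 114 (C-1), 112 (D-2), 110 (C-2), 105 (C-3), 101 (D-3)
The (k+1)-th unit-bid is €100.
Allocation: C 3, D 3. Every unit priced at €100.
Revenue = 6 × 100 = €600.

Total revenue: €600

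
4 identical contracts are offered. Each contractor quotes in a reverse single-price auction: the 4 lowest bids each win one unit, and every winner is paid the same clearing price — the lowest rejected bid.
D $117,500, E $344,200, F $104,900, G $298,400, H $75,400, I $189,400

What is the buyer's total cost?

Sorting: 75,400 (H), 104,900 (F), 117,500 (D), 189,400 (I), 298,400 (G), 344,200 (E)
Winners (4 units): H, F, D, I.
First losing bid is G's $298,400, which sets the uniform price.
Total cost = 4 × $298,400 = $1,193,600.

Total cost: $1,193,600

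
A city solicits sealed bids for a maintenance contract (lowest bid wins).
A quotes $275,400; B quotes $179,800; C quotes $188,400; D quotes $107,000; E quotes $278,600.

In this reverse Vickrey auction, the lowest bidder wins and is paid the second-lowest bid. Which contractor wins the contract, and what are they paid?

D is paid $179,800

Rule: the lowest bidder wins and is paid the second-lowest bid.
Bids ranked: 107,000 (D) < 179,800 (B) < 188,400 (C) < 275,400 (A) < 278,600 (E)
D wins with the lowest bid; price is set by the runner-up at $179,800.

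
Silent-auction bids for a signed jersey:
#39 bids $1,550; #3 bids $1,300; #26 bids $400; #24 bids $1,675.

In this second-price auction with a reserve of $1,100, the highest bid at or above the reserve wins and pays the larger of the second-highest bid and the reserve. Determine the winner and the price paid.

Rule: the highest bid at or above the reserve wins and pays the larger of the second-highest bid and the reserve.
Bids ranked: 1,675 (#24) > 1,550 (#39) > 1,300 (#3) > 400 (#26)
#24 has the top bid at or above the reserve ($1,675).
max(second-highest $1,550, reserve $1,100) = $1,550; the reserve does not bind.

#24 pays $1,550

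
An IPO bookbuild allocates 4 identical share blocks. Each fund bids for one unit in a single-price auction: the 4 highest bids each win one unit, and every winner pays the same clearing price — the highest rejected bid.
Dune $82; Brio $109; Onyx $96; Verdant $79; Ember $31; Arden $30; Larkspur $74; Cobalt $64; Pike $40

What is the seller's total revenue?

Bids ranked high→low: 109 (Brio), 96 (Onyx), 82 (Dune), 79 (Verdant), 74 (Larkspur), 64 (Cobalt), …
The 4 highest are Brio, Onyx, Dune, Verdant.
Highest unsuccessful bid: $74 → clearing price.
Total revenue = 4 × $74 = $296.

Total revenue: $296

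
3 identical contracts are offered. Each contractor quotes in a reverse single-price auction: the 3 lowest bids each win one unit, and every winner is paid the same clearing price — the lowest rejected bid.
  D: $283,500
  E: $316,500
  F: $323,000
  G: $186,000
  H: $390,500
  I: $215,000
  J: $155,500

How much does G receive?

Sorting: 155,500 (J), 186,000 (G), 215,000 (I), 283,500 (D), 316,500 (E), …
The 3 lowest are J, G, I.
First losing bid is D's $283,500, which sets the uniform price.
G wins → is paid $283,500.

G is paid $283,500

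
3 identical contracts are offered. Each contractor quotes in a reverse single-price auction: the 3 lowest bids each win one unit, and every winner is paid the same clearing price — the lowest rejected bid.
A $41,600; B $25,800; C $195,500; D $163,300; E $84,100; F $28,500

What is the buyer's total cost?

Ordering the bids: 25,800 (B), 28,500 (F), 41,600 (A), 84,100 (E), 163,300 (D), …
Lowest 3: B, F, A.
Lowest unsuccessful bid: $84,100 → clearing price.
Total cost = 3 × $84,100 = $252,300.

Total cost: $252,300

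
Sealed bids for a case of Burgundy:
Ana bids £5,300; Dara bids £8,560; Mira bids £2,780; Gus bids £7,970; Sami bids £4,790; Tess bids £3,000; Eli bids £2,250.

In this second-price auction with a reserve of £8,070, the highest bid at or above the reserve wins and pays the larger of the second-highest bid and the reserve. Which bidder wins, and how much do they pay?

Sorting bids: 8,560 (Dara) > 7,970 (Gus) > 5,300 (Ana) > 4,790 (Sami) > 3,000 (Tess) > 2,780 (Mira) > …
Dara has the top bid at or above the reserve (£8,560).
max(second-highest £7,970, reserve £8,070) = £8,070.

Dara pays £8,070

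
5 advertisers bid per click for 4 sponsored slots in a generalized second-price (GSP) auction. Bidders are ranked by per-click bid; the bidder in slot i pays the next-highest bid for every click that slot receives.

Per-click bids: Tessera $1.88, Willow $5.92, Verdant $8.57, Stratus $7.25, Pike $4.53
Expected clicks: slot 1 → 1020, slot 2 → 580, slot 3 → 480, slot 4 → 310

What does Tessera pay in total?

Ranked by bid: $8.57 (Verdant) > $7.25 (Stratus) > $5.92 (Willow) > $4.53 (Pike) > $1.88 (Tessera)
Tessera ranks below slot 4 → no slot, pays nothing.

Tessera pays $0.00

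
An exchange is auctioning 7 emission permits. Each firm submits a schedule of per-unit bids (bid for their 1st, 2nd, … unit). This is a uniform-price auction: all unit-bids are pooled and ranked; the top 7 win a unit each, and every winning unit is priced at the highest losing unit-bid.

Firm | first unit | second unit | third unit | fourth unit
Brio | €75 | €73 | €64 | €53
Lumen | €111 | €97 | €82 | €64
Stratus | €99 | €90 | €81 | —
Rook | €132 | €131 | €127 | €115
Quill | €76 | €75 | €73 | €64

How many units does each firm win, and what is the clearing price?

All unit-bids, highest first — top 7: 132 (Rook-1), 131 (Rook-2), 127 (Rook-3), 115 (Rook-4), 111 (Lumen-1), 99 (Stratus-1), 97 (Lumen-2)
Highest rejected unit-bid = €90.
Allocation: Lumen 2, Rook 4, Stratus 1.

Lumen 2, Rook 4, Stratus 1; clearing price €90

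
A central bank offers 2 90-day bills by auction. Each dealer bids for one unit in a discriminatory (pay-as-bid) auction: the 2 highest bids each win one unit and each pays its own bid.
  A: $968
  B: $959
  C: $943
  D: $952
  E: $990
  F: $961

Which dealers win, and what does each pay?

E $990, A $968

Sorting: 990 (E), 968 (A), 961 (F), 959 (B), …
The 2 highest are E, A.
Each winner pays its own bid: E $990, A $968.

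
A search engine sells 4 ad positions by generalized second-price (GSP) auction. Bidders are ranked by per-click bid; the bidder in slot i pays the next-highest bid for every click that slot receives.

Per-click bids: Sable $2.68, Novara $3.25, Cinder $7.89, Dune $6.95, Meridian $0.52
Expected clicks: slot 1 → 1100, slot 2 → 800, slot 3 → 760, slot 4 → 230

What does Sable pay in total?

Per-click bids in order: $7.89 (Cinder) > $6.95 (Dune) > $3.25 (Novara) > $2.68 (Sable) > $0.52 (Meridian)
Sable holds slot 4 → pays next bid $0.52 × 230 clicks = $119.60.

Sable pays $119.60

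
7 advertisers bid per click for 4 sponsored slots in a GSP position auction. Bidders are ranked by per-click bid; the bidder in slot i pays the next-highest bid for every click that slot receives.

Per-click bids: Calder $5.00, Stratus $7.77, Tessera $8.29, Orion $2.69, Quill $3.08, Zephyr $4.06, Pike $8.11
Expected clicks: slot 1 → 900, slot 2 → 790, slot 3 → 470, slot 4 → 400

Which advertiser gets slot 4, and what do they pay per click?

Calder; $4.06 per click

Sorting advertisers: $8.29 (Tessera) > $8.11 (Pike) > $7.77 (Stratus) > $5.00 (Calder) > $4.06 (Zephyr) > …
Slot 4 goes to the fourth-ranked bidder, Calder, who pays the next bid down: $4.06/click.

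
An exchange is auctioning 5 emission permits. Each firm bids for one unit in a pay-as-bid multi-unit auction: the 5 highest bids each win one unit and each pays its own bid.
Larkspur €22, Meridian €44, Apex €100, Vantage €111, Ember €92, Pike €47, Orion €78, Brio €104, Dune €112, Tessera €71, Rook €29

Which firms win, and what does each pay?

Bids ranked high→low: 112 (Dune), 111 (Vantage), 104 (Brio), 100 (Apex), 92 (Ember), 78 (Orion), 71 (Tessera), …
Top 5: Dune, Vantage, Brio, Apex, Ember.
Each winner pays its own bid: Dune €112, Vantage €111, Brio €104, Apex €100, Ember €92.

Dune €112, Vantage €111, Brio €104, Apex €100, Ember €92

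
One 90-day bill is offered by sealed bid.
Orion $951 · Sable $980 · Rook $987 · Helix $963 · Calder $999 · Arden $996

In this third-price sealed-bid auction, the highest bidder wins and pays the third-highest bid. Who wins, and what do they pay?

Calder pays $987

Rule: the highest bidder wins and pays the third-highest bid.
Bids ranked: 999 (Calder) > 996 (Arden) > 987 (Rook) > 980 (Sable) > 963 (Helix) > 951 (Orion)
Calder is highest; pays the third-highest bid, $987.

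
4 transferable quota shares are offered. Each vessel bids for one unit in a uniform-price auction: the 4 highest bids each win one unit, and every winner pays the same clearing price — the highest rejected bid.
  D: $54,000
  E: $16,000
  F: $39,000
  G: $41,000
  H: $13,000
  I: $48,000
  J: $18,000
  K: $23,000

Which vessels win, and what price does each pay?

D, I, G, F; each pays $23,000

Bids ranked high→low: 54,000 (D), 48,000 (I), 41,000 (G), 39,000 (F), 23,000 (K), 18,000 (J), …
Winners (4 units): D, I, G, F.
Clearing price = highest rejected bid = $23,000.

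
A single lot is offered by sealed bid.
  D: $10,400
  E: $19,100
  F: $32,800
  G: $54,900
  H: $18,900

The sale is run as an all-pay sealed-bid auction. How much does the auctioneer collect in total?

Rule: the highest bidder wins the item, but every bidder pays their own bid.
Bids in order: 54,900 (G) > 32,800 (F) > 19,100 (E) > 18,900 (H) > 10,400 (D)
G wins with the top bid; all bids are sunk regardless.
Every bidder forfeits their bid regardless of winning.
Revenue = 10,400 + 19,100 + 32,800 + 54,900 + 18,900 = $136,100.

Total revenue: $136,100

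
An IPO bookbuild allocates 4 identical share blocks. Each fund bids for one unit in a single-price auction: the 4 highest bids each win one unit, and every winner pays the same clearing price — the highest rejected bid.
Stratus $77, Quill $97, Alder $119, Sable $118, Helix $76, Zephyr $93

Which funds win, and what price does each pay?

Alder, Sable, Quill, Zephyr; each pays $77

Bids ranked high→low: 119 (Alder), 118 (Sable), 97 (Quill), 93 (Zephyr), 77 (Stratus), 76 (Helix)
Winners (4 units): Alder, Sable, Quill, Zephyr.
Highest unsuccessful bid: $77 → clearing price.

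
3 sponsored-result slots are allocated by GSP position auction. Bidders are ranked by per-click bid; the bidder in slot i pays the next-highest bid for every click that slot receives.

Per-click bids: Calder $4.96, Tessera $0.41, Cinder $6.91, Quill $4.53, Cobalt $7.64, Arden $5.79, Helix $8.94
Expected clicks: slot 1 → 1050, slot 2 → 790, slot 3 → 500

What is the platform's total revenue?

Ranked by bid: $8.94 (Helix) > $7.64 (Cobalt) > $6.91 (Cinder) > $5.79 (Arden) > …
Slot 1: Helix pays $7.64 × 1050 = $8022.00
Slot 2: Cobalt pays $6.91 × 790 = $5458.90
Slot 3: Cinder pays $5.79 × 500 = $2895.00
Total = $16375.90

Total revenue: $16375.90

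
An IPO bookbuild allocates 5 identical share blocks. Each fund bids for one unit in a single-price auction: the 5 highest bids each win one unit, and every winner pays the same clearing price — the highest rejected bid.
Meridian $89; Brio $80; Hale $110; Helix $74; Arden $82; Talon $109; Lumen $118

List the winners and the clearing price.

Lumen, Hale, Talon, Meridian, Arden; each pays $80

Bids ranked high→low: 118 (Lumen), 110 (Hale), 109 (Talon), 89 (Meridian), 82 (Arden), 80 (Brio), 74 (Helix)
The 5 highest are Lumen, Hale, Talon, Meridian, Arden.
First losing bid is Brio's $80, which sets the uniform price.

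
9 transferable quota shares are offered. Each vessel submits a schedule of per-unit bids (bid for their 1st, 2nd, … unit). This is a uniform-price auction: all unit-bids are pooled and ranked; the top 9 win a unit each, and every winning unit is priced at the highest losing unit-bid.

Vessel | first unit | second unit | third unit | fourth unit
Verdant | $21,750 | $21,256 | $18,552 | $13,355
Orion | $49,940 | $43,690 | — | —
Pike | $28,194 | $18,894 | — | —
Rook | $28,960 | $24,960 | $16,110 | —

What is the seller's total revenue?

All unit-bids, highest first — top 9: 49,940 (Orion-1), 43,690 (Orion-2), 28,960 (Rook-1), 28,194 (Pike-1), 24,960 (Rook-2), 21,750 (Verdant-1), 21,256 (Verdant-2), 18,894 (Pike-2), 18,552 (Verdant-3)
The (k+1)-th unit-bid is $16,110.
Allocation: Orion 2, Pike 2, Rook 2, Verdant 3. Every unit priced at $16,110.
Revenue = 9 × 16,110 = $144,990.

Total revenue: $144,990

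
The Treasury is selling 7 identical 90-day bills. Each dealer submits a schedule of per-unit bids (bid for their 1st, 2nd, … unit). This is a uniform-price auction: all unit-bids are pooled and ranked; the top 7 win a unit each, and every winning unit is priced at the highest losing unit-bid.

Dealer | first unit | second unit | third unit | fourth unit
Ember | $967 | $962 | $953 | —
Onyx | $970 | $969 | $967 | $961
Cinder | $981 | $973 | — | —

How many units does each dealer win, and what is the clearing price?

Cinder 2, Ember 2, Onyx 3; clearing price $961

Pooled unit-bids ranked (top 7): 981 (Cinder-1), 973 (Cinder-2), 970 (Onyx-1), 969 (Onyx-2), 967 (Ember-1), 967 (Onyx-3), 962 (Ember-2)
First bid not allocated: $961.
Allocation: Cinder 2, Ember 2, Onyx 3.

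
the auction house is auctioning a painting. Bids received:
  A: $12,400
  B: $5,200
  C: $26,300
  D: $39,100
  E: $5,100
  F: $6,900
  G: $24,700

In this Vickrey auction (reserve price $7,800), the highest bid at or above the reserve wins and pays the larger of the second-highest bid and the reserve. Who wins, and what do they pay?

D pays $26,300

Bids ranked: 39,100 (D) > 26,300 (C) > 24,700 (G) > 12,400 (A) > 6,900 (F) > 5,200 (B) > …
Highest eligible bid: D at $39,100.
max(second-highest $26,300, reserve $7,800) = $26,300; the reserve does not bind.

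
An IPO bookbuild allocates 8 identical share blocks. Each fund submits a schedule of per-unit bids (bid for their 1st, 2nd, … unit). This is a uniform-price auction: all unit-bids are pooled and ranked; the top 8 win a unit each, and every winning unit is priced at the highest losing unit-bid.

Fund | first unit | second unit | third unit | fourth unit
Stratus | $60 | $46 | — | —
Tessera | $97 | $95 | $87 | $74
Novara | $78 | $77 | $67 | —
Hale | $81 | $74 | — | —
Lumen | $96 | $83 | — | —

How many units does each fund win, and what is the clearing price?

Hale 1, Lumen 2, Novara 2, Tessera 3; clearing price $74

All unit-bids, highest first — top 8: 97 (Tessera-1), 96 (Lumen-1), 95 (Tessera-2), 87 (Tessera-3), 83 (Lumen-2), 81 (Hale-1), 78 (Novara-1), 77 (Novara-2)
Highest rejected unit-bid = $74.
Allocation: Hale 1, Lumen 2, Novara 2, Tessera 3.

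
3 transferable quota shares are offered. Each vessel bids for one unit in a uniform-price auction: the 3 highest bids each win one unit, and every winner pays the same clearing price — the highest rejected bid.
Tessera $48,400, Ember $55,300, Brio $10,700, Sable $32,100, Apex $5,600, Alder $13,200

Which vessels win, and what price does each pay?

Bids ranked high→low: 55,300 (Ember), 48,400 (Tessera), 32,100 (Sable), 13,200 (Alder), 10,700 (Brio), …
The 3 highest are Ember, Tessera, Sable.
Highest unsuccessful bid: $13,200 → clearing price.

Ember, Tessera, Sable; each pays $13,200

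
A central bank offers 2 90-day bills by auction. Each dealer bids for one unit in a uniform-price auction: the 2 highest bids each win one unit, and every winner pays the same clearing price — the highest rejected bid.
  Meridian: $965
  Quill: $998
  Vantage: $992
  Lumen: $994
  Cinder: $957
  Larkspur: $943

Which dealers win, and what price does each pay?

Bids ranked high→low: 998 (Quill), 994 (Lumen), 992 (Vantage), 965 (Meridian), …
The 2 highest are Quill, Lumen.
Clearing price = highest rejected bid = $992.

Quill, Lumen; each pays $992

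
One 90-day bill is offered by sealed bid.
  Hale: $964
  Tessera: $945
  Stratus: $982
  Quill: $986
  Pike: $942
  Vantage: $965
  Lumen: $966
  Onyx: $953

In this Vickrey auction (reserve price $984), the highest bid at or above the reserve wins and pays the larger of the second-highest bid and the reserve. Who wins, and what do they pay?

Vickrey auction (reserve price $984): the highest bid at or above the reserve wins and pays the larger of the second-highest bid and the reserve.
Bids in order: 986 (Quill) > 982 (Stratus) > 966 (Lumen) > 965 (Vantage) > 964 (Hale) > 953 (Onyx) > …
Highest eligible bid: Quill at $986.
Second-highest bid $982 is below the reserve $984, so the reserve binds → payment $984.

Quill pays $984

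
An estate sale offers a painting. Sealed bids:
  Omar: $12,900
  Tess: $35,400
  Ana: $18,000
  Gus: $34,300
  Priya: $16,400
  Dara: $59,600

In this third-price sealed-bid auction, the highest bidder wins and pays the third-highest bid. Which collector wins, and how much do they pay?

Dara pays $34,300

Bids in order: 59,600 (Dara) > 35,400 (Tess) > 34,300 (Gus) > 18,000 (Ana) > 16,400 (Priya) > 12,900 (Omar)
Dara wins; payment is bid #3 in the ranking = $34,300.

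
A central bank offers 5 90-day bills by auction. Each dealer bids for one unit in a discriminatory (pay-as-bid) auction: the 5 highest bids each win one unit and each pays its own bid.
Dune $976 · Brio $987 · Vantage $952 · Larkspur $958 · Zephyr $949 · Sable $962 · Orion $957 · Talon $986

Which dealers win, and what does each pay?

Ordering the bids: 987 (Brio), 986 (Talon), 976 (Dune), 962 (Sable), 958 (Larkspur), 957 (Orion), 952 (Vantage), …
Top 5: Brio, Talon, Dune, Sable, Larkspur.
Each winner pays its own bid: Brio $987, Talon $986, Dune $976, Sable $962, Larkspur $958.

Brio $987, Talon $986, Dune $976, Sable $962, Larkspur $958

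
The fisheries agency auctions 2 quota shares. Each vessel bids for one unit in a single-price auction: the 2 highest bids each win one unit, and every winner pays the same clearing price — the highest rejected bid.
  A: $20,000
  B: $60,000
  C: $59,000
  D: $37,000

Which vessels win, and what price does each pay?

B, C; each pays $37,000

Bids ranked high→low: 60,000 (B), 59,000 (C), 37,000 (D), 20,000 (A)
Winners (2 units): B, C.
First losing bid is D's $37,000, which sets the uniform price.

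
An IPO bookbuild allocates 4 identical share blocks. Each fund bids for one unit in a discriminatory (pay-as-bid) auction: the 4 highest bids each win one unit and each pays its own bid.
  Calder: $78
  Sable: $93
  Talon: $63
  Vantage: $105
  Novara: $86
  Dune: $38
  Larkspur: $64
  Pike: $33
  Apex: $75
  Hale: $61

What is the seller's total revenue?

Ordering the bids: 105 (Vantage), 93 (Sable), 86 (Novara), 78 (Calder), 75 (Apex), 64 (Larkspur), …
Top 4: Vantage, Sable, Novara, Calder.
Total revenue = 105 + 93 + 86 + 78 = $362.

Total revenue: $362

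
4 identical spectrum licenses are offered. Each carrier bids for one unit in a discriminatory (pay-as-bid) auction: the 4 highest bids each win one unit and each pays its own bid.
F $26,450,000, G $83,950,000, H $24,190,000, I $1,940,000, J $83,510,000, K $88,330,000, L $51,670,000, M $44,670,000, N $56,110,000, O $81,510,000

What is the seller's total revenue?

Ordering the bids: 88,330,000 (K), 83,950,000 (G), 83,510,000 (J), 81,510,000 (O), 56,110,000 (N), 51,670,000 (L), …
The 4 highest are K, G, J, O.
Total revenue = 88,330,000 + 83,950,000 + 83,510,000 + 81,510,000 = $337,300,000.

Total revenue: $337,300,000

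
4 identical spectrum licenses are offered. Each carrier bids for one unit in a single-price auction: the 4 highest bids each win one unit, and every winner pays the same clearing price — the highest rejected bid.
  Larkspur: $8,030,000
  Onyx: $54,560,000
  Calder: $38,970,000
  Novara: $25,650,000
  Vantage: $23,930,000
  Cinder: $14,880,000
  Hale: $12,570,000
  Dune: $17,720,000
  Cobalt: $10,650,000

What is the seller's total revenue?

Sorting: 54,560,000 (Onyx), 38,970,000 (Calder), 25,650,000 (Novara), 23,930,000 (Vantage), 17,720,000 (Dune), 14,880,000 (Cinder), …
The 4 highest are Onyx, Calder, Novara, Vantage.
Clearing price = highest rejected bid = $17,720,000.
Total revenue = 4 × $17,720,000 = $70,880,000.

Total revenue: $70,880,000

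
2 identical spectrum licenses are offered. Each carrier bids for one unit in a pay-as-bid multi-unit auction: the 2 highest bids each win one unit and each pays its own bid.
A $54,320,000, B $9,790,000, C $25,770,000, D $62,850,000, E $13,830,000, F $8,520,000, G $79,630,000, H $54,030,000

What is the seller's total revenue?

Ordering the bids: 79,630,000 (G), 62,850,000 (D), 54,320,000 (A), 54,030,000 (H), …
The 2 highest are G, D.
Total revenue = 79,630,000 + 62,850,000 = $142,480,000.

Total revenue: $142,480,000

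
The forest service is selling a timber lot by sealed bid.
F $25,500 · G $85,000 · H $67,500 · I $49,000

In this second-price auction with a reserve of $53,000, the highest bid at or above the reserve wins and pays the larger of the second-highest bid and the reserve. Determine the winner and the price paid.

G pays $67,500

Bids ranked: 85,000 (G) > 67,500 (H) > 49,000 (I) > 25,500 (F)
Highest eligible bid: G at $85,000.
Second-highest bid $67,500 exceeds the reserve $53,000 → payment $67,500.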